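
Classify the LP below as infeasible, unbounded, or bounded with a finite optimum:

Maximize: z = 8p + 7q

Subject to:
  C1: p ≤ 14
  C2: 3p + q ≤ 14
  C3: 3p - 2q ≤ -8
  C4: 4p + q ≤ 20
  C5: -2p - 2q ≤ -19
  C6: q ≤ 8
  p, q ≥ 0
The point (2, 8) satisfies every constraint, so the LP is feasible; the constraints give p ≤ 14 and q ≤ 8, which with p, q ≥ 0 keep the feasible region inside a bounded box. A feasible, bounded LP attains a finite optimum at a vertex.

The LP has an optimal solution: (2, 8) with z = 72.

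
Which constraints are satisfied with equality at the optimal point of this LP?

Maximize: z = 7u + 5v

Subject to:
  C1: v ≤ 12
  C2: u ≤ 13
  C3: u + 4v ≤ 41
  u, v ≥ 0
Optimal: u = 13, v = 7
Slack at optimum:
  C1: slack = 5
  C2: slack = 0 (binding)
  C3: slack = 0 (binding)
  u ≥ 0: u = 13
  v ≥ 0: v = 7
Binding constraints: C2, C3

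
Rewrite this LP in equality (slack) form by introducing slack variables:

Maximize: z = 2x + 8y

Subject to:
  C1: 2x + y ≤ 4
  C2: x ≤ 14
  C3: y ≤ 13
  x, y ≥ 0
max z = 2x + 8y

s.t.
  2x + y + s1 = 4
  x + s2 = 14
  y + s3 = 13
  x, y, s1, s2, s3 ≥ 0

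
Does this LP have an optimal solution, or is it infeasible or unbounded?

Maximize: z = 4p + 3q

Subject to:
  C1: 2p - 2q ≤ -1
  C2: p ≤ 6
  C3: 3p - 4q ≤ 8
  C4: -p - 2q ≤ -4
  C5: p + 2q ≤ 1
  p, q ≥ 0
C5 requires p + 2q ≤ 1, while C4 (-p - 2q ≤ -4) is equivalent to p + 2q ≥ 4. Together they would need 4 ≤ p + 2q ≤ 1, which is impossible since 4 > 1. No point satisfies all constraints.

Infeasible — the constraint set is empty.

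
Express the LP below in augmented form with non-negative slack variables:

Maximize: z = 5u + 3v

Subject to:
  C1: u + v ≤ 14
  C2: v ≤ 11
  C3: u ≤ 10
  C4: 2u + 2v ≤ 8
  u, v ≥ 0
max z = 5u + 3v

s.t.
  u + v + s1 = 14
  v + s2 = 11
  u + s3 = 10
  2u + 2v + s4 = 8
  u, v, s1, s2, s3, s4 ≥ 0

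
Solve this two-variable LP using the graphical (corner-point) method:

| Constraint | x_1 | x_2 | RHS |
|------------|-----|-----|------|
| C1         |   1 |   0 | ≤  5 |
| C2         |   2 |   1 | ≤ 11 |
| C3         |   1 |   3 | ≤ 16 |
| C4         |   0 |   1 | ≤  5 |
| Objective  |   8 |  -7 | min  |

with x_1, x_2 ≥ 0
Each vertex is the intersection of two constraint boundaries that also satisfies all remaining constraints:
  x_1 = 0 and x_2 = 0 → (0, 0)
  x_1 = 5 and x_2 = 0 → (5, 0)
  x_1 = 5 and 2x_1 + x_2 = 11 → (5, 1)
  2x_1 + x_2 = 11 and x_1 + 3x_2 = 16 → (3.4, 4.2)
  x_1 + 3x_2 = 16 and x_2 = 5 → (1, 5)
  x_2 = 5 and x_1 = 0 → (0, 5)

Evaluating z = 8x_1 - 7x_2 at each vertex:
  (0, 0): z = 0
  (5, 0): z = 40
  (5, 1): z = 33
  (3.4, 4.2): z = -2.2
  (1, 5): z = -27
  (0, 5): z = -35

The minimum is at (0, 5) with z = -35.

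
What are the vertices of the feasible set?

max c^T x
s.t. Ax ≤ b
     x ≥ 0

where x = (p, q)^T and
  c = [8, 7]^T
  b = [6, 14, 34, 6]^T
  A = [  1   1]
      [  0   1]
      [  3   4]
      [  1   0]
Each vertex is the intersection of two constraint boundaries that also satisfies all remaining constraints:
  p = 0 and q = 0 → (0, 0)
  p + q = 6 and p = 6 → (6, 0)
  p + q = 6 and p = 0 → (0, 6)

Vertices: (0, 0), (6, 0), (0, 6)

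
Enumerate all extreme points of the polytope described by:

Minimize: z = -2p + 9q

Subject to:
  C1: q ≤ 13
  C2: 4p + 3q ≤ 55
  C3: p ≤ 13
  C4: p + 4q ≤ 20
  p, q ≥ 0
Each vertex is the intersection of two constraint boundaries that also satisfies all remaining constraints:
  p = 0 and q = 0 → (0, 0)
  p = 13 and q = 0 → (13, 0)
  4p + 3q = 55 and p = 13 → (13, 1)
  4p + 3q = 55 and p + 4q = 20 → (12.31, 1.923)
  p + 4q = 20 and p = 0 → (0, 5)

Vertices: (0, 0), (13, 0), (13, 1), (12.31, 1.923), (0, 5)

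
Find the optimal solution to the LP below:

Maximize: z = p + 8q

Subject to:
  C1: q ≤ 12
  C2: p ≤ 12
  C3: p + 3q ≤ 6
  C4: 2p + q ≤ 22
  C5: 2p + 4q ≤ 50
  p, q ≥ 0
p = 0, q = 2, z = 16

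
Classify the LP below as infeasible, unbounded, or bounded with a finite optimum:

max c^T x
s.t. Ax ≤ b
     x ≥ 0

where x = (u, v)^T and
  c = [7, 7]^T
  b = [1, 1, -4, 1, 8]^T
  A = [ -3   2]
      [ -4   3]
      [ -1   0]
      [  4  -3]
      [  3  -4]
Feasible point: (4, 5) satisfies every constraint, so the LP is feasible.
Direction d = (3, 4): for each constraint row a, a·d ≤ 0 —
  (-3)(3) + (2)(4) = -1 ≤ 0
  (-4)(3) + (3)(4) = 0 ≤ 0
  (-1)(3) + (0)(4) = -3 ≤ 0
  (4)(3) + (-3)(4) = 0 ≤ 0
  (3)(3) + (-4)(4) = -7 ≤ 0
and d ≥ 0, so (4, 5) + t·d stays feasible for every t ≥ 0. Along this ray z = 7u + 7v changes by 49 per unit t, so z → +∞.

The LP is unbounded; z can be made arbitrarily large.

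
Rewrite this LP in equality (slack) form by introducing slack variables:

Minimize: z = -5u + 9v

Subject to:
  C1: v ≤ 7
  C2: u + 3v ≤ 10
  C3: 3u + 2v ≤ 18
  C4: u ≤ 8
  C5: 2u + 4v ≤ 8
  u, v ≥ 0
min z = -5u + 9v

s.t.
  v + s1 = 7
  u + 3v + s2 = 10
  3u + 2v + s3 = 18
  u + s4 = 8
  2u + 4v + s5 = 8
  u, v, s1, s2, s3, s4, s5 ≥ 0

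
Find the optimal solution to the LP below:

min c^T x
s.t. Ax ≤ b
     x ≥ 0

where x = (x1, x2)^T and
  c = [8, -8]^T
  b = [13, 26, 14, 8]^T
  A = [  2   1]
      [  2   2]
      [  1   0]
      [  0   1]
Each vertex is the intersection of two constraint boundaries that also satisfies all remaining constraints:
  x1 = 0 and x2 = 0 → (0, 0)
  2x1 + x2 = 13 and x2 = 0 → (6.5, 0)
  2x1 + x2 = 13 and x2 = 8 → (2.5, 8)
  x2 = 8 and x1 = 0 → (0, 8)

Evaluating z = 8x1 - 8x2 at each vertex:
  (0, 0): z = 0
  (6.5, 0): z = 52
  (2.5, 8): z = -44
  (0, 8): z = -64

The minimum is at (0, 8) with z = -64.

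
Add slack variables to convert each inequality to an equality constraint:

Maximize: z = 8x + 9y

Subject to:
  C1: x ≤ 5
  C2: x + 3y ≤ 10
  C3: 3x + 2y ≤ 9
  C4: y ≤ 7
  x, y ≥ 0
max z = 8x + 9y

s.t.
  x + s1 = 5
  x + 3y + s2 = 10
  3x + 2y + s3 = 9
  y + s4 = 7
  x, y, s1, s2, s3, s4 ≥ 0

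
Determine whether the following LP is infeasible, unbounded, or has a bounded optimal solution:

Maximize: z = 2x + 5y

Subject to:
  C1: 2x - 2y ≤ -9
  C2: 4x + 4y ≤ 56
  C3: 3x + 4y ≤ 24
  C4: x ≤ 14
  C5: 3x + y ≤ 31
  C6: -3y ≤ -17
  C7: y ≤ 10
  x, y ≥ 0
The point (0, 6) satisfies every constraint, so the LP is feasible; the constraints give x ≤ 14 and y ≤ 10, which with x, y ≥ 0 keep the feasible region inside a bounded box. A feasible, bounded LP attains a finite optimum at a vertex.

Feasible with finite optimum z* = 30 at (0, 6).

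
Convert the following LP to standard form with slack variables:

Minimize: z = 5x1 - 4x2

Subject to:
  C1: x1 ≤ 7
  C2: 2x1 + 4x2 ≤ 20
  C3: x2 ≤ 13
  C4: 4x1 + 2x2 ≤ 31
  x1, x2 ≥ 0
min z = 5x1 - 4x2

s.t.
  x1 + s1 = 7
  2x1 + 4x2 + s2 = 20
  x2 + s3 = 13
  4x1 + 2x2 + s4 = 31
  x1, x2, s1, s2, s3, s4 ≥ 0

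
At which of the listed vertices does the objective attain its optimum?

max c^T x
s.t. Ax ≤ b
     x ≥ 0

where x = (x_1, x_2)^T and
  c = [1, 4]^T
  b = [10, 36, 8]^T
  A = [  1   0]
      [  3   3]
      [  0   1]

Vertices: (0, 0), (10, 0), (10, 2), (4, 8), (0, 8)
(4, 8) with z = 36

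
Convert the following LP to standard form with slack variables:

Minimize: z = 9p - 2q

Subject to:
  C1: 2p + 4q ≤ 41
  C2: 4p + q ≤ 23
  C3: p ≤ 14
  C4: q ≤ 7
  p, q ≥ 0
min z = 9p - 2q

s.t.
  2p + 4q + s1 = 41
  4p + q + s2 = 23
  p + s3 = 14
  q + s4 = 7
  p, q, s1, s2, s3, s4 ≥ 0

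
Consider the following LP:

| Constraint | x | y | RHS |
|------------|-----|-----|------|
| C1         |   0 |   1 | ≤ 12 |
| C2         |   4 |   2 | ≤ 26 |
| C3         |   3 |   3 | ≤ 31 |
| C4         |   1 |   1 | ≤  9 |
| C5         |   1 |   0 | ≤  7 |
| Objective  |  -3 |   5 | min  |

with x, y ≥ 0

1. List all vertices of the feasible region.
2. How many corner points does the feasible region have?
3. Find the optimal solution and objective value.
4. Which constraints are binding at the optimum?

1. (0, 0), (6.5, 0), (4, 5), (0, 9)
2. 4
3. x = 6.5, y = 0, z = -19.5
4. C2, y ≥ 0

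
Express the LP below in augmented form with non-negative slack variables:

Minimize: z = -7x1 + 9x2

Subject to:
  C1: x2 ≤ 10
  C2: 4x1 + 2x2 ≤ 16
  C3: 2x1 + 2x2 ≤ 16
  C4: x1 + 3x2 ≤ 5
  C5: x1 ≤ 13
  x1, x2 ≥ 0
min z = -7x1 + 9x2

s.t.
  x2 + s1 = 10
  4x1 + 2x2 + s2 = 16
  2x1 + 2x2 + s3 = 16
  x1 + 3x2 + s4 = 5
  x1 + s5 = 13
  x1, x2, s1, s2, s3, s4, s5 ≥ 0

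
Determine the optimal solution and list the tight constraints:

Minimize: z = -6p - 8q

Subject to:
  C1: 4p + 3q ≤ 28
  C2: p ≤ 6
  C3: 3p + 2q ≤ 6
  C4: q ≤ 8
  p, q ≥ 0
Optimal: p = 0, q = 3
Binding: C3, p ≥ 0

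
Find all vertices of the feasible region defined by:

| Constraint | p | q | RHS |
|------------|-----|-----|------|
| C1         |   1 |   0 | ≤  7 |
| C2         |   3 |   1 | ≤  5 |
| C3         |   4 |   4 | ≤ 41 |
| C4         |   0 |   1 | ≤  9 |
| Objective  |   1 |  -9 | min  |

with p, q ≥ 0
Each vertex is the intersection of two constraint boundaries that also satisfies all remaining constraints:
  p = 0 and q = 0 → (0, 0)
  3p + q = 5 and q = 0 → (1.667, 0)
  3p + q = 5 and p = 0 → (0, 5)

Vertices: (0, 0), (1.667, 0), (0, 5)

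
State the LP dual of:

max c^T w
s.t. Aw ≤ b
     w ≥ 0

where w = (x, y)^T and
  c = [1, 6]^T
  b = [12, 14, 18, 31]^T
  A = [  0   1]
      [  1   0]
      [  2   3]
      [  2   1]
Minimize: z = 12y1 + 14y2 + 18y3 + 31y4

Subject to:
  C1: -y2 - 2y3 - 2y4 ≤ -1
  C2: -y1 - 3y3 - y4 ≤ -6
  y1, y2, y3, y4 ≥ 0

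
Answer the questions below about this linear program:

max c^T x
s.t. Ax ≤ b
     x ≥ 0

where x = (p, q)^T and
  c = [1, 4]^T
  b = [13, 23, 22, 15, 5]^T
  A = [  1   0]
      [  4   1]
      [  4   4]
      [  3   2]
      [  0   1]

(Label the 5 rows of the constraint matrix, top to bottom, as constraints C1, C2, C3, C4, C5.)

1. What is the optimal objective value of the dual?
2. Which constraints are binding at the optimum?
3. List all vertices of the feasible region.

1. 20.5 (by strong duality, equal to the primal optimum)
2. C3, C5
3. (0, 0), (5, 0), (4, 1.5), (0.5, 5), (0, 5)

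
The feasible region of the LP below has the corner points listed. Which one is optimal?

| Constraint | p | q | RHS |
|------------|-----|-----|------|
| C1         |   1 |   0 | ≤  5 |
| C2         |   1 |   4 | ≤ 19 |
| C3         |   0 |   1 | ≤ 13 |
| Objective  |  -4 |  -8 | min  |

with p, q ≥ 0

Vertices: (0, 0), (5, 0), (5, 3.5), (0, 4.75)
Evaluating z = -4p - 8q at each vertex:
  (0, 0): z = 0
  (5, 0): z = -20
  (5, 3.5): z = -48
  (0, 4.75): z = -38

The smallest value is z = -48, attained at (5, 3.5).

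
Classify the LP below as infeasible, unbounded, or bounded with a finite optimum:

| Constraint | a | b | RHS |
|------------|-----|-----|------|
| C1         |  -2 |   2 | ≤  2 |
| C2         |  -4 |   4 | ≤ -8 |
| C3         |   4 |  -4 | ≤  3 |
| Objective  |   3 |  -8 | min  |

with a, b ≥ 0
C3 requires 4a - 4b ≤ 3, while C2 (-4a + 4b ≤ -8) is equivalent to 4a - 4b ≥ 8. Together they would need 8 ≤ 4a - 4b ≤ 3, which is impossible since 8 > 3. No point satisfies all constraints.

Infeasible — the constraint set is empty.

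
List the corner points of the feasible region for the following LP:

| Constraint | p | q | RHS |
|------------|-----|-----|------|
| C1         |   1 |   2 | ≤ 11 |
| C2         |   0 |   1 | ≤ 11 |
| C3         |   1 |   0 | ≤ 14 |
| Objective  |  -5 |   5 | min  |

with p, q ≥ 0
Each vertex is the intersection of two constraint boundaries that also satisfies all remaining constraints:
  p = 0 and q = 0 → (0, 0)
  p + 2q = 11 and q = 0 → (11, 0)
  p + 2q = 11 and p = 0 → (0, 5.5)

Vertices: (0, 0), (11, 0), (0, 5.5)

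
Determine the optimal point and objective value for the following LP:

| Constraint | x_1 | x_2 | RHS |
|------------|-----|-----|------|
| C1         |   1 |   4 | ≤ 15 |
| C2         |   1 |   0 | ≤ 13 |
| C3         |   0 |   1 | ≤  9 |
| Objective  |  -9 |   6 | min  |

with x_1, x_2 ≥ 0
x_1 = 13, x_2 = 0, z = -117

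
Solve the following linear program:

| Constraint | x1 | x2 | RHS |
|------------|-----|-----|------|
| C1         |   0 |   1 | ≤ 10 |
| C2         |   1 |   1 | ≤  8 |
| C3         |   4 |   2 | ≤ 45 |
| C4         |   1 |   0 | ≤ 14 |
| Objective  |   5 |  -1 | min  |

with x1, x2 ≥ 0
Each vertex is the intersection of two constraint boundaries that also satisfies all remaining constraints:
  x1 = 0 and x2 = 0 → (0, 0)
  x1 + x2 = 8 and x2 = 0 → (8, 0)
  x1 + x2 = 8 and x1 = 0 → (0, 8)

Evaluating z = 5x1 - x2 at each vertex:
  (0, 0): z = 0
  (8, 0): z = 40
  (0, 8): z = -8

The minimum is at (0, 8) with z = -8.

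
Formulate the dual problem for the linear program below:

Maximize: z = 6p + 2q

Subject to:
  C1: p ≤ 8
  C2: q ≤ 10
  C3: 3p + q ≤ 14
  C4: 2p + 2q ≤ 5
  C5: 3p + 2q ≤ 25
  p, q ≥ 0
Minimize: z = 8y1 + 10y2 + 14y3 + 5y4 + 25y5

Subject to:
  C1: -y1 - 3y3 - 2y4 - 3y5 ≤ -6
  C2: -y2 - y3 - 2y4 - 2y5 ≤ -2
  y1, y2, y3, y4, y5 ≥ 0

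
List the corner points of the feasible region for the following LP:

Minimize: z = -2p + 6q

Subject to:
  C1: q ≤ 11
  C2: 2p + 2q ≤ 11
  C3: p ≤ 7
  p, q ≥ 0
Each vertex is the intersection of two constraint boundaries that also satisfies all remaining constraints:
  p = 0 and q = 0 → (0, 0)
  2p + 2q = 11 and q = 0 → (5.5, 0)
  2p + 2q = 11 and p = 0 → (0, 5.5)

Vertices: (0, 0), (5.5, 0), (0, 5.5)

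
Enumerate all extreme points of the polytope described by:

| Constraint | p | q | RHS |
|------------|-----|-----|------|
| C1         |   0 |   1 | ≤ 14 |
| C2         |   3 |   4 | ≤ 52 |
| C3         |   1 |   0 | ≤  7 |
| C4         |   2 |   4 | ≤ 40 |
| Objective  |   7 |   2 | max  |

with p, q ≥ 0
Each vertex is the intersection of two constraint boundaries that also satisfies all remaining constraints:
  p = 0 and q = 0 → (0, 0)
  p = 7 and q = 0 → (7, 0)
  p = 7 and 2p + 4q = 40 → (7, 6.5)
  2p + 4q = 40 and p = 0 → (0, 10)

Vertices: (0, 0), (7, 0), (7, 6.5), (0, 10)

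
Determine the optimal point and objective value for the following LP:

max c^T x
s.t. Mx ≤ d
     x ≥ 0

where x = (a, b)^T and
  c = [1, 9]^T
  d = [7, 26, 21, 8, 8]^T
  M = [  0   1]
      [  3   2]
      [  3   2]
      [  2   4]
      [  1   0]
Each vertex is the intersection of two constraint boundaries that also satisfies all remaining constraints:
  a = 0 and b = 0 → (0, 0)
  2a + 4b = 8 and b = 0 → (4, 0)
  2a + 4b = 8 and a = 0 → (0, 2)

Evaluating z = a + 9b at each vertex:
  (0, 0): z = 0
  (4, 0): z = 4
  (0, 2): z = 18

The maximum is at (0, 2) with z = 18.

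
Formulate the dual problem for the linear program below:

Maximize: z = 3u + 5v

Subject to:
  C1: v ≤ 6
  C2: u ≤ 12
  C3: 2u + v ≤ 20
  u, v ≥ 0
Minimize: z = 6y1 + 12y2 + 20y3

Subject to:
  C1: -y2 - 2y3 ≤ -3
  C2: -y1 - y3 ≤ -5
  y1, y2, y3 ≥ 0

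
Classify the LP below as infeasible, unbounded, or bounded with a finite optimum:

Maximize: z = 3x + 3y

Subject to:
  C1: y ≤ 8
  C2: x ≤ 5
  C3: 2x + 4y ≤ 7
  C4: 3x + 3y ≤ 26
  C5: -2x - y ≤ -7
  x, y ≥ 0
The point (3.5, 0) satisfies every constraint, so the LP is feasible; the constraints give x ≤ 5 and y ≤ 8, which with x, y ≥ 0 keep the feasible region inside a bounded box. A feasible, bounded LP attains a finite optimum at a vertex.

Bounded optimum: z* = 10.5 at (3.5, 0).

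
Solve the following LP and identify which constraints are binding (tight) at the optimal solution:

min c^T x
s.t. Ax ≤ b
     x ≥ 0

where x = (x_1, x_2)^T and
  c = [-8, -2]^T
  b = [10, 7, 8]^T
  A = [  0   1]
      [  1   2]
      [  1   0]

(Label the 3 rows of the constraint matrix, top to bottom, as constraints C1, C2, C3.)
Optimal: x_1 = 7, x_2 = 0
Binding: C2, x_2 ≥ 0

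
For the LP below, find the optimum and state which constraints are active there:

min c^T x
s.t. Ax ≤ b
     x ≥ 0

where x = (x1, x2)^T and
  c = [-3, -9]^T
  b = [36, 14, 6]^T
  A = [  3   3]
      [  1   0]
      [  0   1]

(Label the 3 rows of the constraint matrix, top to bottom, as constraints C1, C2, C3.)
Optimal: x1 = 6, x2 = 6
Slack at optimum:
  C1: slack = 0 (binding)
  C2: slack = 8
  C3: slack = 0 (binding)
  x1 ≥ 0: x1 = 6
  x2 ≥ 0: x2 = 6
Binding constraints: C1, C3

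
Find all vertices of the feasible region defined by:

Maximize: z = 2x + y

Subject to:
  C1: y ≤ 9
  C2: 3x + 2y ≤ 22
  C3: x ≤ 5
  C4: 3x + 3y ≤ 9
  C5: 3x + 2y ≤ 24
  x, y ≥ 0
Each vertex is the intersection of two constraint boundaries that also satisfies all remaining constraints:
  x = 0 and y = 0 → (0, 0)
  3x + 3y = 9 and y = 0 → (3, 0)
  3x + 3y = 9 and x = 0 → (0, 3)

Vertices: (0, 0), (3, 0), (0, 3)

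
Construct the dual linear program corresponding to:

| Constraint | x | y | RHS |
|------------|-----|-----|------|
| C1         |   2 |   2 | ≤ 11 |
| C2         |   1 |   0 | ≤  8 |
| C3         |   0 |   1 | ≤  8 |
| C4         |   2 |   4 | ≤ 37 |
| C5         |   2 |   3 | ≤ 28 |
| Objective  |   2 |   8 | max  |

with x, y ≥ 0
Minimize: z = 11y1 + 8y2 + 8y3 + 37y4 + 28y5

Subject to:
  C1: -2y1 - y2 - 2y4 - 2y5 ≤ -2
  C2: -2y1 - y3 - 4y4 - 3y5 ≤ -8
  y1, y2, y3, y4, y5 ≥ 0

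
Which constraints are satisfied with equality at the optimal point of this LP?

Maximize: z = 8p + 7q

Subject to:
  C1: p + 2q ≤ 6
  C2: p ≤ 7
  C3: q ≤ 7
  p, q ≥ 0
Optimal: p = 6, q = 0
Slack at optimum:
  C1: slack = 0 (binding)
  C2: slack = 1
  C3: slack = 7
  p ≥ 0: p = 6
  q ≥ 0: q = 0 (binding)
Binding constraints: C1, q ≥ 0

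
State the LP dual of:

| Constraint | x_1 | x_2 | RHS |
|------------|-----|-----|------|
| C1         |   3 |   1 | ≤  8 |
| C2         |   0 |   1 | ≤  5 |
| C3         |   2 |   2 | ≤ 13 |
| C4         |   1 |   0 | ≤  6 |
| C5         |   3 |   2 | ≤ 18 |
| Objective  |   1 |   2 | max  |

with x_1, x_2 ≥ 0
Minimize: z = 8y1 + 5y2 + 13y3 + 6y4 + 18y5

Subject to:
  C1: -3y1 - 2y3 - y4 - 3y5 ≤ -1
  C2: -y1 - y2 - 2y3 - 2y5 ≤ -2
  y1, y2, y3, y4, y5 ≥ 0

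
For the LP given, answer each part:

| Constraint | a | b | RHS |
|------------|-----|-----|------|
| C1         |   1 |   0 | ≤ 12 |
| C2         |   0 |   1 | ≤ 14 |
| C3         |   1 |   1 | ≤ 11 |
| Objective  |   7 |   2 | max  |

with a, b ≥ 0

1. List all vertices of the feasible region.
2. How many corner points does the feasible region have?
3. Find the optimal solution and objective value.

1. (0, 0), (11, 0), (0, 11)
2. 3
3. a = 11, b = 0, z = 77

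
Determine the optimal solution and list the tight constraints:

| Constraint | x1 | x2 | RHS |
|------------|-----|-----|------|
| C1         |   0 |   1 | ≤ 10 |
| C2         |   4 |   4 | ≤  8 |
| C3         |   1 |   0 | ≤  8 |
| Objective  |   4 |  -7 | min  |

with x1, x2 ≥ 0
Optimal: x1 = 0, x2 = 2
Slack at optimum:
  C1: slack = 8
  C2: slack = 0 (binding)
  C3: slack = 8
  x1 ≥ 0: x1 = 0 (binding)
  x2 ≥ 0: x2 = 2
Binding constraints: C2, x1 ≥ 0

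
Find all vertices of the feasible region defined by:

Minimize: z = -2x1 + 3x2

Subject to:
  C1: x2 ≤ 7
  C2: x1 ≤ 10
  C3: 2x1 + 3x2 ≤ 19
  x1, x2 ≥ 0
Each vertex is the intersection of two constraint boundaries that also satisfies all remaining constraints:
  x1 = 0 and x2 = 0 → (0, 0)
  2x1 + 3x2 = 19 and x2 = 0 → (9.5, 0)
  2x1 + 3x2 = 19 and x1 = 0 → (0, 6.333)

Vertices: (0, 0), (9.5, 0), (0, 6.333)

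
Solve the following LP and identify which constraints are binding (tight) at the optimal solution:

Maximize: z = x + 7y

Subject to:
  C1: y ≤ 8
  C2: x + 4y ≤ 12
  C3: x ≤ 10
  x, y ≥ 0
Optimal: x = 0, y = 3
Binding: C2, x ≥ 0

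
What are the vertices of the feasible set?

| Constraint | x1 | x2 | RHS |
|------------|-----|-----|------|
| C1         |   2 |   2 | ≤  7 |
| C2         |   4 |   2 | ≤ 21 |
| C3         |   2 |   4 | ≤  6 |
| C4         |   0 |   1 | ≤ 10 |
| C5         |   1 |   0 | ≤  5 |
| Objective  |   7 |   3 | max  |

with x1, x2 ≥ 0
Each vertex is the intersection of two constraint boundaries that also satisfies all remaining constraints:
  x1 = 0 and x2 = 0 → (0, 0)
  2x1 + 4x2 = 6 and x2 = 0 → (3, 0)
  2x1 + 4x2 = 6 and x1 = 0 → (0, 1.5)

Vertices: (0, 0), (3, 0), (0, 1.5)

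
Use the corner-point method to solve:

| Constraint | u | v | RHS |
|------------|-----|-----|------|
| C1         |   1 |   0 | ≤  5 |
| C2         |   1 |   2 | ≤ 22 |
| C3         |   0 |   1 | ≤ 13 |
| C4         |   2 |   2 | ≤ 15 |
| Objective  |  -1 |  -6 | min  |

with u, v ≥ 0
u = 0, v = 7.5, z = -45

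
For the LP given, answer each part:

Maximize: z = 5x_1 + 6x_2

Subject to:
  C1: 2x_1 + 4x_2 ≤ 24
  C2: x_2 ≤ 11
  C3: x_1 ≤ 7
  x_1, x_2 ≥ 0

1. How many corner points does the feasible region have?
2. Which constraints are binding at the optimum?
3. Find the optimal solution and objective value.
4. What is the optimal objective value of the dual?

1. 4
2. C1, C3
3. x_1 = 7, x_2 = 2.5, z = 50
4. 50 (by strong duality, equal to the primal optimum)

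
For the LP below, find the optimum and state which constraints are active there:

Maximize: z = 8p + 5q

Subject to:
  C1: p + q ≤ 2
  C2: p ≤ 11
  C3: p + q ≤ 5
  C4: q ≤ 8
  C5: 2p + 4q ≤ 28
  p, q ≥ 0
Optimal: p = 2, q = 0
Slack at optimum:
  C1: slack = 0 (binding)
  C2: slack = 9
  C3: slack = 3
  C4: slack = 8
  C5: slack = 24
  p ≥ 0: p = 2
  q ≥ 0: q = 0 (binding)
Binding constraints: C1, q ≥ 0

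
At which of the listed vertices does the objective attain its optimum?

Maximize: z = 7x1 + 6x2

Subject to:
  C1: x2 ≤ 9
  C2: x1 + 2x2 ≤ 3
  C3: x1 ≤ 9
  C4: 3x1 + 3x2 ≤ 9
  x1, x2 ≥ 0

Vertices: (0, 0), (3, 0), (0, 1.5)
(3, 0) with z = 21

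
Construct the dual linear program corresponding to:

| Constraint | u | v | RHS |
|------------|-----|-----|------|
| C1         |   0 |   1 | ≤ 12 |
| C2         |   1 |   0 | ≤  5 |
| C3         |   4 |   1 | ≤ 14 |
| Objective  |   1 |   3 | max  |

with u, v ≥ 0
Minimize: z = 12y1 + 5y2 + 14y3

Subject to:
  C1: -y2 - 4y3 ≤ -1
  C2: -y1 - y3 ≤ -3
  y1, y2, y3 ≥ 0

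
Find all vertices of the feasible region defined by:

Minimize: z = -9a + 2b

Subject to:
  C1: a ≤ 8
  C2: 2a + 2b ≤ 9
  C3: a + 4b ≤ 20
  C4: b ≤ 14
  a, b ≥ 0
Each vertex is the intersection of two constraint boundaries that also satisfies all remaining constraints:
  a = 0 and b = 0 → (0, 0)
  2a + 2b = 9 and b = 0 → (4.5, 0)
  2a + 2b = 9 and a = 0 → (0, 4.5)

Vertices: (0, 0), (4.5, 0), (0, 4.5)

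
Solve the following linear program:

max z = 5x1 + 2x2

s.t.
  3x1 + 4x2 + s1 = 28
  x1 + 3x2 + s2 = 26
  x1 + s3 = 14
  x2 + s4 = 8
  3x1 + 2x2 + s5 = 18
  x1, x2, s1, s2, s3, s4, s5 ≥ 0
Each vertex is the intersection of two constraint boundaries that also satisfies all remaining constraints:
  x1 = 0 and x2 = 0 → (0, 0)
  3x1 + 2x2 = 18 and x2 = 0 → (6, 0)
  3x1 + 4x2 = 28 and 3x1 + 2x2 = 18 → (2.667, 5)
  3x1 + 4x2 = 28 and x1 = 0 → (0, 7)

Evaluating z = 5x1 + 2x2 at each vertex:
  (0, 0): z = 0
  (6, 0): z = 30
  (2.667, 5): z = 23.33
  (0, 7): z = 14

The maximum is at (6, 0) with z = 30.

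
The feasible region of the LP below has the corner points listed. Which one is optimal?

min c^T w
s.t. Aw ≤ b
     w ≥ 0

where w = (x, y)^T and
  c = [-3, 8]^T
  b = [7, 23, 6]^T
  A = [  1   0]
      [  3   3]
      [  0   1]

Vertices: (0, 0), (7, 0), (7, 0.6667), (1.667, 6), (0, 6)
Evaluating z = -3x + 8y at each vertex:
  (0, 0): z = 0
  (7, 0): z = -21
  (7, 0.6667): z = -15.67
  (1.667, 6): z = 43
  (0, 6): z = 48

The smallest value is z = -21, attained at (7, 0).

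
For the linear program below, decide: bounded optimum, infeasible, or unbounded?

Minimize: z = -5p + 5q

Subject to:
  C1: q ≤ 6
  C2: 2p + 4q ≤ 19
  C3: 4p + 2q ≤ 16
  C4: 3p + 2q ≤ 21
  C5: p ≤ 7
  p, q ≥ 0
The point (4, 0) satisfies every constraint, so the LP is feasible; the constraints give p ≤ 7 and q ≤ 6, which with p, q ≥ 0 keep the feasible region inside a bounded box. A feasible, bounded LP attains a finite optimum at a vertex.

Evaluating z = -5p + 5q at each vertex:
  (0, 0): z = 0
  (4, 0): z = -20
  (2.167, 3.667): z = 7.5
  (0, 4.75): z = 23.75

Feasible with finite optimum z* = -20 at (4, 0).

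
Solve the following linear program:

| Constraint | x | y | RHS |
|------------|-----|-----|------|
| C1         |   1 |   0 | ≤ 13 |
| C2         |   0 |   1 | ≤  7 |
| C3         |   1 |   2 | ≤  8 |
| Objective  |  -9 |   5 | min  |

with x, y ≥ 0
Each vertex is the intersection of two constraint boundaries that also satisfies all remaining constraints:
  x = 0 and y = 0 → (0, 0)
  x + 2y = 8 and y = 0 → (8, 0)
  x + 2y = 8 and x = 0 → (0, 4)

Evaluating z = -9x + 5y at each vertex:
  (0, 0): z = 0
  (8, 0): z = -72
  (0, 4): z = 20

The minimum is at (8, 0) with z = -72.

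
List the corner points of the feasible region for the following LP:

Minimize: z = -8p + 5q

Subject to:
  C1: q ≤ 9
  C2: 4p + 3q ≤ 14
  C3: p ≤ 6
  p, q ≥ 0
Each vertex is the intersection of two constraint boundaries that also satisfies all remaining constraints:
  p = 0 and q = 0 → (0, 0)
  4p + 3q = 14 and q = 0 → (3.5, 0)
  4p + 3q = 14 and p = 0 → (0, 4.667)

Vertices: (0, 0), (3.5, 0), (0, 4.667)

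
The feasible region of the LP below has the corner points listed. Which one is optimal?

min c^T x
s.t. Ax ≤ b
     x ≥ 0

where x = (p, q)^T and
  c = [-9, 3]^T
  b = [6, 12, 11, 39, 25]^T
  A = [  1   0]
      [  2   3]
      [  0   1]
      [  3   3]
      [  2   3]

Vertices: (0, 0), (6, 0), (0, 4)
Evaluating z = -9p + 3q at each vertex:
  (0, 0): z = 0
  (6, 0): z = -54
  (0, 4): z = 12

The smallest value is z = -54, attained at (6, 0).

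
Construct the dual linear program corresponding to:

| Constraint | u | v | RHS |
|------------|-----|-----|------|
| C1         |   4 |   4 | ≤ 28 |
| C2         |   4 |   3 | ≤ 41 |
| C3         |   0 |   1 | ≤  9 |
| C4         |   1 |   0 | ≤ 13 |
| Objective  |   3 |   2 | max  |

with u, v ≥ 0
Minimize: z = 28y1 + 41y2 + 9y3 + 13y4

Subject to:
  C1: -4y1 - 4y2 - y4 ≤ -3
  C2: -4y1 - 3y2 - y3 ≤ -2
  y1, y2, y3, y4 ≥ 0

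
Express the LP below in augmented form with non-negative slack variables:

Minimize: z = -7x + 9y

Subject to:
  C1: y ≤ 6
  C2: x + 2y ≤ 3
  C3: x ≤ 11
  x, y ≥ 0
min z = -7x + 9y

s.t.
  y + s1 = 6
  x + 2y + s2 = 3
  x + s3 = 11
  x, y, s1, s2, s3 ≥ 0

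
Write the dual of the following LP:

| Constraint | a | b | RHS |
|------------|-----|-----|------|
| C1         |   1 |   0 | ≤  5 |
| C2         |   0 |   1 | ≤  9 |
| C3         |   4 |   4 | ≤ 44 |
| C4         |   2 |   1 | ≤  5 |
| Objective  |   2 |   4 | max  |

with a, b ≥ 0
Minimize: z = 5y1 + 9y2 + 44y3 + 5y4

Subject to:
  C1: -y1 - 4y3 - 2y4 ≤ -2
  C2: -y2 - 4y3 - y4 ≤ -4
  y1, y2, y3, y4 ≥ 0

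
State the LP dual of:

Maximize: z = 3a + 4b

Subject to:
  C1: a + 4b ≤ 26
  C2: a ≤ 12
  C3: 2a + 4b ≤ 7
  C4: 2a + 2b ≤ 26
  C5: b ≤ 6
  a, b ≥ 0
Minimize: z = 26y1 + 12y2 + 7y3 + 26y4 + 6y5

Subject to:
  C1: -y1 - y2 - 2y3 - 2y4 ≤ -3
  C2: -4y1 - 4y3 - 2y4 - y5 ≤ -4
  y1, y2, y3, y4, y5 ≥ 0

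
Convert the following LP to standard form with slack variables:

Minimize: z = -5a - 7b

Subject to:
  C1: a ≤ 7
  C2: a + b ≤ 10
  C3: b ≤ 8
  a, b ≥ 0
min z = -5a - 7b

s.t.
  a + s1 = 7
  a + b + s2 = 10
  b + s3 = 8
  a, b, s1, s2, s3 ≥ 0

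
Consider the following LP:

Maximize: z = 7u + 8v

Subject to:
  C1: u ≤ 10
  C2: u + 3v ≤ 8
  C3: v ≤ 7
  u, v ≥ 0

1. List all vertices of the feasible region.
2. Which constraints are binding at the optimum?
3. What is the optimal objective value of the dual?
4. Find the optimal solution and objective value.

1. (0, 0), (8, 0), (0, 2.667)
2. C2, v ≥ 0
3. 56 (by strong duality, equal to the primal optimum)
4. u = 8, v = 0, z = 56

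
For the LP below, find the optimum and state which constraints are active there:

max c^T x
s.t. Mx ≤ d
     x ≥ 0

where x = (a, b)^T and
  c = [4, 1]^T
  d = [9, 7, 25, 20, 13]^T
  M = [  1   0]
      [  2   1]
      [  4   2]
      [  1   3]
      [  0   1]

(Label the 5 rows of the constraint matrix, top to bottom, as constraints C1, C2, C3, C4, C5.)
Optimal: a = 3.5, b = 0
Binding: C2, b ≥ 0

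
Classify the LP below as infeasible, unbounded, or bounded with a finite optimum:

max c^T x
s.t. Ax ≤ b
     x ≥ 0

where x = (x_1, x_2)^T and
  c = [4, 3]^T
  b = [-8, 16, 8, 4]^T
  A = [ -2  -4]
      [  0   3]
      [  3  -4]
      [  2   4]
One constraint requires 2x_1 + 4x_2 ≤ 4, while the constraint -2x_1 - 4x_2 ≤ -8 is equivalent to 2x_1 + 4x_2 ≥ 8. Together they would need 8 ≤ 2x_1 + 4x_2 ≤ 4, which is impossible since 8 > 4. No point satisfies all constraints.

Infeasible: no point satisfies all constraints simultaneously.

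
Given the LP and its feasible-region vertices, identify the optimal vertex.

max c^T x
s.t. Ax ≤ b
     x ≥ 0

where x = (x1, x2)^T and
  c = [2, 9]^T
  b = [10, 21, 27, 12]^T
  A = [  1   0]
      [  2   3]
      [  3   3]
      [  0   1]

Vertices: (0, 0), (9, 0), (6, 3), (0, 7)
Evaluating z = 2x1 + 9x2 at each vertex:
  (0, 0): z = 0
  (9, 0): z = 18
  (6, 3): z = 39
  (0, 7): z = 63

The largest value is z = 63, attained at (0, 7).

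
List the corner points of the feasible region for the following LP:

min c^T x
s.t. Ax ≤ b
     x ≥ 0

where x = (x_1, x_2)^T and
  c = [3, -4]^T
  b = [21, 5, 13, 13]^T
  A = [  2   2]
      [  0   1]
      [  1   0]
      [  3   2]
Each vertex is the intersection of two constraint boundaries that also satisfies all remaining constraints:
  x_1 = 0 and x_2 = 0 → (0, 0)
  3x_1 + 2x_2 = 13 and x_2 = 0 → (4.333, 0)
  x_2 = 5 and 3x_1 + 2x_2 = 13 → (1, 5)
  x_2 = 5 and x_1 = 0 → (0, 5)

Vertices: (0, 0), (4.333, 0), (1, 5), (0, 5)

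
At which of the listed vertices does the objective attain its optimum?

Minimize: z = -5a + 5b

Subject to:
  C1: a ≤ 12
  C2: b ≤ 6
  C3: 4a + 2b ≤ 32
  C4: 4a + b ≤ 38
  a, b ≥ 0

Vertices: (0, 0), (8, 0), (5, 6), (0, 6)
(8, 0) with z = -40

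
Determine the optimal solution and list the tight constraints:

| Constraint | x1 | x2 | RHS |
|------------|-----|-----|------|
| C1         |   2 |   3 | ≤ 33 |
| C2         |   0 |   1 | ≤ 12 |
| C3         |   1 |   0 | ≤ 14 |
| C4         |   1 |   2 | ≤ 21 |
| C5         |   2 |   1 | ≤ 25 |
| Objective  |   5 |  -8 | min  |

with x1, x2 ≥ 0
Optimal: x1 = 0, x2 = 10.5
Slack at optimum:
  C1: slack = 1.5
  C2: slack = 1.5
  C3: slack = 14
  C4: slack = 0 (binding)
  C5: slack = 14.5
  x1 ≥ 0: x1 = 0 (binding)
  x2 ≥ 0: x2 = 10.5
Binding constraints: C4, x1 ≥ 0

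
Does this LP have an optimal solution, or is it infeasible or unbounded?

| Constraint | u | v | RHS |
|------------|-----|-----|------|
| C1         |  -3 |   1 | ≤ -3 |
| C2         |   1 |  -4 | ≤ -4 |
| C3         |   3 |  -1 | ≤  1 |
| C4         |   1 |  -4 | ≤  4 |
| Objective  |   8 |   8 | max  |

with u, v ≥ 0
C3 requires 3u - v ≤ 1, while C1 (-3u + v ≤ -3) is equivalent to 3u - v ≥ 3. Together they would need 3 ≤ 3u - v ≤ 1, which is impossible since 3 > 1. No point satisfies all constraints.

Infeasible: no point satisfies all constraints simultaneously.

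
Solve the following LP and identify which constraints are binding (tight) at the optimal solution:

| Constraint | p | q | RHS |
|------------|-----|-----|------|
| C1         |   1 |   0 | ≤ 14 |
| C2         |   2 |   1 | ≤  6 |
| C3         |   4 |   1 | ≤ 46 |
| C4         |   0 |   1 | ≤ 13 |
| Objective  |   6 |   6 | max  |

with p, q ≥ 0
Optimal: p = 0, q = 6
Binding: C2, p ≥ 0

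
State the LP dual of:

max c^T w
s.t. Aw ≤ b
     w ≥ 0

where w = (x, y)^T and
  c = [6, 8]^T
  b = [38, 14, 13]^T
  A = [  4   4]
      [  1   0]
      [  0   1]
Minimize: z = 38y1 + 14y2 + 13y3

Subject to:
  C1: -4y1 - y2 ≤ -6
  C2: -4y1 - y3 ≤ -8
  y1, y2, y3 ≥ 0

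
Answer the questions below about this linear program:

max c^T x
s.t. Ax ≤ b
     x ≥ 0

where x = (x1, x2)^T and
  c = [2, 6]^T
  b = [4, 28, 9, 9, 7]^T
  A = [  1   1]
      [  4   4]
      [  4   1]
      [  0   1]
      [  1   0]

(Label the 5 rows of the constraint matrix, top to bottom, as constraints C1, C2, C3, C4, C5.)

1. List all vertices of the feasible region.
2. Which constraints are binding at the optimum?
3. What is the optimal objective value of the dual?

1. (0, 0), (2.25, 0), (1.667, 2.333), (0, 4)
2. C1, x1 ≥ 0
3. 24 (by strong duality, equal to the primal optimum)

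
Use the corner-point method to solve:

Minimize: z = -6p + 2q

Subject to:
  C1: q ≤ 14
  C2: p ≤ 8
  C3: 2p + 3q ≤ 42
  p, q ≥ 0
p = 8, q = 0, z = -48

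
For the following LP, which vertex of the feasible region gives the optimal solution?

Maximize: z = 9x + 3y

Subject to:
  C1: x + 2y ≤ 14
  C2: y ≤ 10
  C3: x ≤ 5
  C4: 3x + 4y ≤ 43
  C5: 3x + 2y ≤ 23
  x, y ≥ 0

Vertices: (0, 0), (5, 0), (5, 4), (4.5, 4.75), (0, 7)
Evaluating z = 9x + 3y at each vertex:
  (0, 0): z = 0
  (5, 0): z = 45
  (5, 4): z = 57
  (4.5, 4.75): z = 54.75
  (0, 7): z = 21

The largest value is z = 57, attained at (5, 4).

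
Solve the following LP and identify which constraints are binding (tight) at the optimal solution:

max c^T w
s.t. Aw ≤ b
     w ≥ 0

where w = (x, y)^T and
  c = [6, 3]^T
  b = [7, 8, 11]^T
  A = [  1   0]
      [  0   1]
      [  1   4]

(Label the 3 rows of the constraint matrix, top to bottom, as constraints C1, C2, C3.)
Optimal: x = 7, y = 1
Slack at optimum:
  C1: slack = 0 (binding)
  C2: slack = 7
  C3: slack = 0 (binding)
  x ≥ 0: x = 7
  y ≥ 0: y = 1
Binding constraints: C1, C3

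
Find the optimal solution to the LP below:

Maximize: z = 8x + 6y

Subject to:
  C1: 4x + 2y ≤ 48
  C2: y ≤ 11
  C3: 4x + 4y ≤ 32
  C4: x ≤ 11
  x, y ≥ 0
Each vertex is the intersection of two constraint boundaries that also satisfies all remaining constraints:
  x = 0 and y = 0 → (0, 0)
  4x + 4y = 32 and y = 0 → (8, 0)
  4x + 4y = 32 and x = 0 → (0, 8)

Evaluating z = 8x + 6y at each vertex:
  (0, 0): z = 0
  (8, 0): z = 64
  (0, 8): z = 48

The maximum is at (8, 0) with z = 64.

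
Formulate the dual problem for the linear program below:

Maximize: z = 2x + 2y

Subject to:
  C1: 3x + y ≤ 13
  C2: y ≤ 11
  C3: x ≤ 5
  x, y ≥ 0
Minimize: z = 13y1 + 11y2 + 5y3

Subject to:
  C1: -3y1 - y3 ≤ -2
  C2: -y1 - y2 ≤ -2
  y1, y2, y3 ≥ 0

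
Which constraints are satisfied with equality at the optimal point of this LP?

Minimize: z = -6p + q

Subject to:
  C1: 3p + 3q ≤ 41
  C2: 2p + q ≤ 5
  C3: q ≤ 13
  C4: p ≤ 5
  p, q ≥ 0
Optimal: p = 2.5, q = 0
Slack at optimum:
  C1: slack = 33.5
  C2: slack = 0 (binding)
  C3: slack = 13
  C4: slack = 2.5
  p ≥ 0: p = 2.5
  q ≥ 0: q = 0 (binding)
Binding constraints: C2, q ≥ 0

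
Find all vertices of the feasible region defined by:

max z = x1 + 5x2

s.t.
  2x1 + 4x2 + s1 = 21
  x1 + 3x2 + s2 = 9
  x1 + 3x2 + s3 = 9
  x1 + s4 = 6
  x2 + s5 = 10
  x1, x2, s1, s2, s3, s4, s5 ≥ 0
Each vertex is the intersection of two constraint boundaries that also satisfies all remaining constraints:
  x1 = 0 and x2 = 0 → (0, 0)
  x1 = 6 and x2 = 0 → (6, 0)
  x1 + 3x2 = 9 and x1 = 6 → (6, 1)
  x1 + 3x2 = 9 and x1 = 0 → (0, 3)

Vertices: (0, 0), (6, 0), (6, 1), (0, 3)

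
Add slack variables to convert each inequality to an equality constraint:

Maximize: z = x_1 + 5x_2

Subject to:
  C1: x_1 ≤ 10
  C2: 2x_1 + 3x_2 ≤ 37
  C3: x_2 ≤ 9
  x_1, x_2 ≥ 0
max z = x_1 + 5x_2

s.t.
  x_1 + s1 = 10
  2x_1 + 3x_2 + s2 = 37
  x_2 + s3 = 9
  x_1, x_2, s1, s2, s3 ≥ 0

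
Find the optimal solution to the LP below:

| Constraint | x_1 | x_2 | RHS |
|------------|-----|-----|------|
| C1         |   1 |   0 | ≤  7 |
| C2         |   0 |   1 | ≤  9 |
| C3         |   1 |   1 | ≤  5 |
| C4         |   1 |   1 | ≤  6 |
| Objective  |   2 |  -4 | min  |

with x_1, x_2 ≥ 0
Each vertex is the intersection of two constraint boundaries that also satisfies all remaining constraints:
  x_1 = 0 and x_2 = 0 → (0, 0)
  x_1 + x_2 = 5 and x_2 = 0 → (5, 0)
  x_1 + x_2 = 5 and x_1 = 0 → (0, 5)

Evaluating z = 2x_1 - 4x_2 at each vertex:
  (0, 0): z = 0
  (5, 0): z = 10
  (0, 5): z = -20

The minimum is at (0, 5) with z = -20.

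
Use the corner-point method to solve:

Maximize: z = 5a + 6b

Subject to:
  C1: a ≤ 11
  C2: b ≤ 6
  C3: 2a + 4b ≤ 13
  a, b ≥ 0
a = 6.5, b = 0, z = 32.5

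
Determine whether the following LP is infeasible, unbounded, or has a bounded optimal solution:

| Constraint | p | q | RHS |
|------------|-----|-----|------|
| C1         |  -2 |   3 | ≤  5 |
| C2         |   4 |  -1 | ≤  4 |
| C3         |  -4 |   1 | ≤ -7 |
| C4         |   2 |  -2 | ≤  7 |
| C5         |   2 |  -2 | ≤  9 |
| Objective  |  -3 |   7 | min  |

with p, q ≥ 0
C2 requires 4p - q ≤ 4, while C3 (-4p + q ≤ -7) is equivalent to 4p - q ≥ 7. Together they would need 7 ≤ 4p - q ≤ 4, which is impossible since 7 > 4. No point satisfies all constraints.

The feasible region is empty; the LP is infeasible.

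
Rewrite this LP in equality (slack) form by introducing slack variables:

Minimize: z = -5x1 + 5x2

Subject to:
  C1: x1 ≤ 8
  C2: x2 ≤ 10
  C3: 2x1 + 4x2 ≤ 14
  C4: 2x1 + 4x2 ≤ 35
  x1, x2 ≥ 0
min z = -5x1 + 5x2

s.t.
  x1 + s1 = 8
  x2 + s2 = 10
  2x1 + 4x2 + s3 = 14
  2x1 + 4x2 + s4 = 35
  x1, x2, s1, s2, s3, s4 ≥ 0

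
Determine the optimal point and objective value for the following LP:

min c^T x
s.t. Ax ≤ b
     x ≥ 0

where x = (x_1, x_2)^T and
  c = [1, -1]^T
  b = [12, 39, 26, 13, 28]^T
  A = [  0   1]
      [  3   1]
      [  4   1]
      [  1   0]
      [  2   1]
Each vertex is the intersection of two constraint boundaries that also satisfies all remaining constraints:
  x_1 = 0 and x_2 = 0 → (0, 0)
  4x_1 + x_2 = 26 and x_2 = 0 → (6.5, 0)
  x_2 = 12 and 4x_1 + x_2 = 26 → (3.5, 12)
  x_2 = 12 and x_1 = 0 → (0, 12)

Evaluating z = x_1 - x_2 at each vertex:
  (0, 0): z = 0
  (6.5, 0): z = 6.5
  (3.5, 12): z = -8.5
  (0, 12): z = -12

The minimum is at (0, 12) with z = -12.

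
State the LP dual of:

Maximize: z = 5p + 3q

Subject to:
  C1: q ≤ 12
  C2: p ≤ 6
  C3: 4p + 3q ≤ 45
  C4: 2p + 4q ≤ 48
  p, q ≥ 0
Minimize: z = 12y1 + 6y2 + 45y3 + 48y4

Subject to:
  C1: -y2 - 4y3 - 2y4 ≤ -5
  C2: -y1 - 3y3 - 4y4 ≤ -3
  y1, y2, y3, y4 ≥ 0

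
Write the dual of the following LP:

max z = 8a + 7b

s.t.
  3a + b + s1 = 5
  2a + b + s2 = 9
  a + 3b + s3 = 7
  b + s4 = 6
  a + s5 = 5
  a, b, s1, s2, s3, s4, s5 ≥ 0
Minimize: z = 5y1 + 9y2 + 7y3 + 6y4 + 5y5

Subject to:
  C1: -3y1 - 2y2 - y3 - y5 ≤ -8
  C2: -y1 - y2 - 3y3 - y4 ≤ -7
  y1, y2, y3, y4, y5 ≥ 0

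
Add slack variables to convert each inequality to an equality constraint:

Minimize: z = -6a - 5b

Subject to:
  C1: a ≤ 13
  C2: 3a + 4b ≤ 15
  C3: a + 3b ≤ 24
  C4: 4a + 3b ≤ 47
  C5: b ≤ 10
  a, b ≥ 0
min z = -6a - 5b

s.t.
  a + s1 = 13
  3a + 4b + s2 = 15
  a + 3b + s3 = 24
  4a + 3b + s4 = 47
  b + s5 = 10
  a, b, s1, s2, s3, s4, s5 ≥ 0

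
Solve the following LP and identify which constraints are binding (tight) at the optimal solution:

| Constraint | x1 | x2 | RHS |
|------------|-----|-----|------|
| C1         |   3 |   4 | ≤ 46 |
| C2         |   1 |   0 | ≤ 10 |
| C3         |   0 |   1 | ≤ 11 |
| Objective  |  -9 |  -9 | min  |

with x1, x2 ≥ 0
Optimal: x1 = 10, x2 = 4
Slack at optimum:
  C1: slack = 0 (binding)
  C2: slack = 0 (binding)
  C3: slack = 7
  x1 ≥ 0: x1 = 10
  x2 ≥ 0: x2 = 4
Binding constraints: C1, C2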